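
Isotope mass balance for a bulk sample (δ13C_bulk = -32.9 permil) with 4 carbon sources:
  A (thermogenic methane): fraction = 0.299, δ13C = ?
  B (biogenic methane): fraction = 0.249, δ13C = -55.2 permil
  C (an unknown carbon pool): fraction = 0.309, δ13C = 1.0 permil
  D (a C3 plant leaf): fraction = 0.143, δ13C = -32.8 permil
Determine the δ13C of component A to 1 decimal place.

Isotope mass balance: δ_bulk = Σ fᵢ·δᵢ.
-32.9 = 0.299×δ_A + 0.249×(-55.2) + 0.309×(1.0) + 0.143×(-32.8)
0.299·δ_A = -32.9 − (-18.126) = -14.774
δ_A = -14.774 / 0.299 = -49.41 permil

-49.4 permil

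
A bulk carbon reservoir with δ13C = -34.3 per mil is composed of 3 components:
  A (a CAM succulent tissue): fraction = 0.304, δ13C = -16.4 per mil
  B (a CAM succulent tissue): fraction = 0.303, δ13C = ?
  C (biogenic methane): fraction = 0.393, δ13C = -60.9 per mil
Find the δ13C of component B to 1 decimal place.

Isotope mass balance: δ_bulk = Σ fᵢ·δᵢ.
-34.3 = 0.304×(-16.4) + 0.303×δ_B + 0.393×(-60.9)
0.303·δ_B = -34.3 − (-28.919) = -5.381
δ_B = -5.381 / 0.303 = -17.76 per mil

-17.8 per mil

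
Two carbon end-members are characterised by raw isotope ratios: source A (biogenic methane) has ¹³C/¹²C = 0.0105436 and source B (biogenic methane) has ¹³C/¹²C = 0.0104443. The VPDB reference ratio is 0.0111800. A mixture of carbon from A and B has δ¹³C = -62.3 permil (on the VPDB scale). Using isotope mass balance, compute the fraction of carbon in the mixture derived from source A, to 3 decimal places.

δ_A = (0.0105436/0.0111800 − 1)×1000 = (0.943077 − 1)×1000 = -56.923 permil
δ_B = (0.0104443/0.0111800 − 1)×1000 = (0.934195 − 1)×1000 = -65.805 permil
f_A = (δ_mix − δ_B)/(δ_A − δ_B) = (-62.3 − (-65.805))/(-56.923 − (-65.805))
f_A = 3.505 / 8.882 = 0.3946

0.395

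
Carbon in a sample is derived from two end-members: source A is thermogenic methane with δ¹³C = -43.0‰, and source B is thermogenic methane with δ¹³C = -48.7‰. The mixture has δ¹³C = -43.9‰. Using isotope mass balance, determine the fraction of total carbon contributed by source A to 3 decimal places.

δ_mix = f_A·δ_A + (1 − f_A)·δ_B  ⇒  f_A = (δ_mix − δ_B)/(δ_A − δ_B)
f_A = (-43.9 − (-48.7)) / (-43.0 − (-48.7))
f_A = 4.8 / 5.7 = 0.8421

0.842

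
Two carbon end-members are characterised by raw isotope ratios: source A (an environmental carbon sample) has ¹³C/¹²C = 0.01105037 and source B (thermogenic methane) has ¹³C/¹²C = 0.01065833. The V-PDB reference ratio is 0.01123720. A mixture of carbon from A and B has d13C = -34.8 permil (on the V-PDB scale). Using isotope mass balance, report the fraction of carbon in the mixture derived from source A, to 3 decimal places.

δ_A = (0.01105037/0.01123720 − 1)×1000 = (0.983374 − 1)×1000 = -16.626 permil
δ_B = (0.01065833/0.01123720 − 1)×1000 = (0.948486 − 1)×1000 = -51.514 permil
f_A = (δ_mix − δ_B)/(δ_A − δ_B) = (-34.8 − (-51.514))/(-16.626 − (-51.514))
f_A = 16.714 / 34.888 = 0.4791

0.479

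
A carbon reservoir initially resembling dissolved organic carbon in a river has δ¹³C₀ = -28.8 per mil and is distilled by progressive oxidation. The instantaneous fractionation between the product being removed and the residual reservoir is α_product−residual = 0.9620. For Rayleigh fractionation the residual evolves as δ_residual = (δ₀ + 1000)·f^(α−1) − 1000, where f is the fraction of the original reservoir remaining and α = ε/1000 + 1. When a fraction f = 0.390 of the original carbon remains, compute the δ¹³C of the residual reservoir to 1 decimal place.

Rayleigh residual: δ_res = (δ₀ + 1000)·f^(α−1) − 1000
α − 1 = -0.03800
f^(α−1) = 0.390^(-0.03800) = 1.036429
δ_res = (-28.8 + 1000) × 1.036429 − 1000 = 1006.580 − 1000 = 6.58 per mil

6.6 per mil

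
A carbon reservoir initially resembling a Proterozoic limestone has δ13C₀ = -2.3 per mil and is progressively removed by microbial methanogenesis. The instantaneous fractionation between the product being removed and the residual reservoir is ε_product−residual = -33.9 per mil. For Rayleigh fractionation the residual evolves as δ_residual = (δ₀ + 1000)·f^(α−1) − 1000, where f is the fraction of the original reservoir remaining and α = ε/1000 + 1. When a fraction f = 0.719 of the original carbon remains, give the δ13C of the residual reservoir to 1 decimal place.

Rayleigh residual: δ_res = (δ₀ + 1000)·f^(α−1) − 1000
α = ε/1000 + 1 = 0.96610, so α − 1 = -0.03390
f^(α−1) = 0.719^(-0.03390) = 1.011246
δ_res = (-2.3 + 1000) × 1.011246 − 1000 = 1008.920 − 1000 = 8.92 per mil

8.9 per mil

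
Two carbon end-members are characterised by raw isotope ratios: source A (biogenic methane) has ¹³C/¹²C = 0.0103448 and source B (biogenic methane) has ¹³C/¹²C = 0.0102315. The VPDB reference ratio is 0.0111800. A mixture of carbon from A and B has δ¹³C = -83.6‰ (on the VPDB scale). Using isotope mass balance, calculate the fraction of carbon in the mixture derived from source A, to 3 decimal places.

0.122

δ_A = (0.0103448/0.0111800 − 1)×1000 = (0.925295 − 1)×1000 = -74.705‰
δ_B = (0.0102315/0.0111800 − 1)×1000 = (0.915161 − 1)×1000 = -84.839‰
f_A = (δ_mix − δ_B)/(δ_A − δ_B) = (-83.6 − (-84.839))/(-74.705 − (-84.839))
f_A = 1.239 / 10.134 = 0.1223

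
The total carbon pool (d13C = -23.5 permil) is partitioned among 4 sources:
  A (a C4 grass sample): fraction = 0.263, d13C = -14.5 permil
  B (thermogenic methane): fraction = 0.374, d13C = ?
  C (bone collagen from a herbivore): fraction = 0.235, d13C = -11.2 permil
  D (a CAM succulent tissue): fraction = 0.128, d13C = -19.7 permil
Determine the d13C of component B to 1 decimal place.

Isotope mass balance: δ_bulk = Σ fᵢ·δᵢ.
-23.5 = 0.263×(-14.5) + 0.374×δ_B + 0.235×(-11.2) + 0.128×(-19.7)
0.374·δ_B = -23.5 − (-8.967) = -14.533
δ_B = -14.533 / 0.374 = -38.86 permil

-38.9 permil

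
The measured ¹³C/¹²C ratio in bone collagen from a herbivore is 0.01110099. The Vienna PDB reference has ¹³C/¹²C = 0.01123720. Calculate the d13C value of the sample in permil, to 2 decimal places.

d13C = (R_sample / R_standard − 1) × 1000
R_sample / R_standard = 0.01110099 / 0.01123720 = 0.987879
d13C = (0.987879 − 1) × 1000 = -12.121 permil

-12.12 permil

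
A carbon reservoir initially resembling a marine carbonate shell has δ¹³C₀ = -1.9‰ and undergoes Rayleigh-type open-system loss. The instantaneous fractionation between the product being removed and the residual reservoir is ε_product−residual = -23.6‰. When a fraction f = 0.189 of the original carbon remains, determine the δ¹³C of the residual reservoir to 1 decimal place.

Rayleigh residual: δ_res = (δ₀ + 1000)·f^(α−1) − 1000
α = ε/1000 + 1 = 0.97640, so α − 1 = -0.02360
f^(α−1) = 0.189^(-0.02360) = 1.040101
δ_res = (-1.9 + 1000) × 1.040101 − 1000 = 1038.125 − 1000 = 38.12‰

38.1‰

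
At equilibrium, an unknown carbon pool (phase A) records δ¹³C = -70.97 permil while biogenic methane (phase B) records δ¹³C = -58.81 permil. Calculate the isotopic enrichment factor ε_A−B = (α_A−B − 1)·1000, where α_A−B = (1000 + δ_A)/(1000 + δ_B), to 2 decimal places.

-12.92 permil

α_A−B = (1000 + -70.97) / (1000 + -58.81) = 929.03 / 941.19 = 0.987080
ε_A−B = (0.987080 − 1) × 1000 = -12.920 permil
(The approximation ε ≈ δ_A − δ_B would give -12.16 permil.)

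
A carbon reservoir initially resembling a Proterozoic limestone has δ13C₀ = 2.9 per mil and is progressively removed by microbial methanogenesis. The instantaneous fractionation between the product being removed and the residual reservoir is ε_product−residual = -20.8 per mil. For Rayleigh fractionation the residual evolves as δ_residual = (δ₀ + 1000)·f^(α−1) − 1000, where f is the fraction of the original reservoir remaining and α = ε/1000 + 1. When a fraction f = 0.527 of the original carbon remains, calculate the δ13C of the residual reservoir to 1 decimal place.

16.4 per mil

Rayleigh residual: δ_res = (δ₀ + 1000)·f^(α−1) − 1000
α = ε/1000 + 1 = 0.97920, so α − 1 = -0.02080
f^(α−1) = 0.527^(-0.02080) = 1.013413
δ_res = (2.9 + 1000) × 1.013413 − 1000 = 1016.352 − 1000 = 16.35 per mil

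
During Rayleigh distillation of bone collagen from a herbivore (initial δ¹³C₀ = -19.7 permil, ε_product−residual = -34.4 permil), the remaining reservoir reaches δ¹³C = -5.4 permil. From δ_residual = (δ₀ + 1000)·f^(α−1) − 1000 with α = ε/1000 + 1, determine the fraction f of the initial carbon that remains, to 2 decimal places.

0.66

α − 1 = ε/1000 = -0.0344
(δ_res + 1000)/(δ₀ + 1000) = (-5.4 + 1000)/(-19.7 + 1000) = 994.6/980.3 = 1.014587
f = 1.014587^(1/-0.0344) = exp(ln(1.014587)/-0.0344) = exp(0.01448/-0.0344)
f = exp(-0.4210) = 0.6564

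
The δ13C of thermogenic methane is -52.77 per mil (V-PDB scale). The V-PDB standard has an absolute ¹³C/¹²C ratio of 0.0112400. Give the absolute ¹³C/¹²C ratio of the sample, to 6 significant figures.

0.0106469

R_sample = R_standard × (δ13C/1000 + 1)
R_sample = 0.0112400 × (-52.77/1000 + 1) = 0.0112400 × 0.947230
R_sample = 0.0106469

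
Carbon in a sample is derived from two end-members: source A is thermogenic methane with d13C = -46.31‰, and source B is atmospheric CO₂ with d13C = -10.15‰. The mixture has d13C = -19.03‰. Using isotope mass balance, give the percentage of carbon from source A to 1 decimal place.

δ_mix = f_A·δ_A + (1 − f_A)·δ_B  ⇒  f_A = (δ_mix − δ_B)/(δ_A − δ_B)
f_A = (-19.03 − (-10.15)) / (-46.31 − (-10.15))
f_A = -8.88 / -36.16 = 0.2456

24.6%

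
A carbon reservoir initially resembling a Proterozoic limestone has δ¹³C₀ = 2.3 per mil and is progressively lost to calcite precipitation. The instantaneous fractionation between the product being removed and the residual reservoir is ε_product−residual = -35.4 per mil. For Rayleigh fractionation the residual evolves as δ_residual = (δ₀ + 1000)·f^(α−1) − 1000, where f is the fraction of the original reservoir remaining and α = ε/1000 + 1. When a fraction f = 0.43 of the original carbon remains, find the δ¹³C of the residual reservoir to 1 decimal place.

Rayleigh residual: δ_res = (δ₀ + 1000)·f^(α−1) − 1000
α = ε/1000 + 1 = 0.96460, so α − 1 = -0.03540
f^(α−1) = 0.43^(-0.03540) = 1.030327
δ_res = (2.3 + 1000) × 1.030327 − 1000 = 1032.697 − 1000 = 32.70 per mil

32.7 per mil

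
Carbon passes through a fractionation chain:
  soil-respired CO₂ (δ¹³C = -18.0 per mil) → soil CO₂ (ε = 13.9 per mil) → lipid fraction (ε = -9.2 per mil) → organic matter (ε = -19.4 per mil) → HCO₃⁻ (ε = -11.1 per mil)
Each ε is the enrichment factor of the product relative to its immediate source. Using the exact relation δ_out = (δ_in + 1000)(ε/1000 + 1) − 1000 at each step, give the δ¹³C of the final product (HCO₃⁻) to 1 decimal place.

step 1: δ = (-18.00 + 1000)·(13.9/1000 + 1) − 1000 = -4.35 per mil
step 2: δ = (-4.35 + 1000)·(-9.2/1000 + 1) − 1000 = -13.51 per mil
step 3: δ = (-13.51 + 1000)·(-19.4/1000 + 1) − 1000 = -32.65 per mil
step 4: δ = (-32.65 + 1000)·(-11.1/1000 + 1) − 1000 = -43.39 per mil

-43.4 per mil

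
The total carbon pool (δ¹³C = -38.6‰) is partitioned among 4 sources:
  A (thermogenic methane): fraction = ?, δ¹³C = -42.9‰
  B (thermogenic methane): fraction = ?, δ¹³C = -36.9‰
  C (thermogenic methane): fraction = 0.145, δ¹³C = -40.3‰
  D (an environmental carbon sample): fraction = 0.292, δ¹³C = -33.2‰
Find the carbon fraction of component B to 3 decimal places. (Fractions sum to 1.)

Let f_B and f_A be the unknown fractions; fractions sum to 1 so f_B + f_A = 0.563.
Mass balance: Σ fᵢ·δᵢ = δ_bulk ⇒ f_B·(-36.9) + f_A·(-42.9) = -38.6 − (-15.538) = -23.062
Substitute f_A = 0.563 − f_B:
f_B·(-36.9 − -42.9) = -23.062 − 0.563×(-42.9) = 1.091
f_B = 1.091 / 6.0 = 0.1818

0.182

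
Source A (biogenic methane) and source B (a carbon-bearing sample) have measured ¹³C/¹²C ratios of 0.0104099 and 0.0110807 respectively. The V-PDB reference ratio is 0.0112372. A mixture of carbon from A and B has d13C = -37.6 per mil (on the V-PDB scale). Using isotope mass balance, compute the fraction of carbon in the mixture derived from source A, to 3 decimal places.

0.397

δ_A = (0.0104099/0.0112372 − 1)×1000 = (0.926378 − 1)×1000 = -73.622 per mil
δ_B = (0.0110807/0.0112372 − 1)×1000 = (0.986073 − 1)×1000 = -13.927 per mil
f_A = (δ_mix − δ_B)/(δ_A − δ_B) = (-37.6 − (-13.927))/(-73.622 − (-13.927))
f_A = -23.673 / -59.695 = 0.3966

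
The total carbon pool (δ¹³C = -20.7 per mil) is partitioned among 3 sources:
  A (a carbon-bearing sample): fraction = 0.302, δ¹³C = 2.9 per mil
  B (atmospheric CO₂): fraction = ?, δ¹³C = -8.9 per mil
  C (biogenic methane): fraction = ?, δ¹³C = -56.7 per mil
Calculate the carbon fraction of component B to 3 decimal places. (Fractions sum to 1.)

0.377

Let f_B and f_C be the unknown fractions; fractions sum to 1 so f_B + f_C = 0.698.
Mass balance: Σ fᵢ·δᵢ = δ_bulk ⇒ f_B·(-8.9) + f_C·(-56.7) = -20.7 − (0.876) = -21.576
Substitute f_C = 0.698 − f_B:
f_B·(-8.9 − -56.7) = -21.576 − 0.698×(-56.7) = 18.001
f_B = 18.001 / 47.8 = 0.3766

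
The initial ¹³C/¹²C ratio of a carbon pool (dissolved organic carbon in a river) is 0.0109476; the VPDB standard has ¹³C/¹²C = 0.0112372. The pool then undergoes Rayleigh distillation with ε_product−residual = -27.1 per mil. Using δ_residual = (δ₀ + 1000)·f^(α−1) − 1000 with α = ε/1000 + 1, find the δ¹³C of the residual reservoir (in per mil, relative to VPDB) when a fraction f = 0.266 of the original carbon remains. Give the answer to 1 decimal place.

9.8 per mil

δ₀ = (0.0109476/0.0112372 − 1)×1000 = (0.974228 − 1)×1000 = -25.772 per mil
α − 1 = ε/1000 = -0.0271
f^(α−1) = 0.266^(-0.0271) = 1.036539
δ_res = (-25.772 + 1000) × 1.036539 − 1000 = 1009.826 − 1000 = 9.83 per mil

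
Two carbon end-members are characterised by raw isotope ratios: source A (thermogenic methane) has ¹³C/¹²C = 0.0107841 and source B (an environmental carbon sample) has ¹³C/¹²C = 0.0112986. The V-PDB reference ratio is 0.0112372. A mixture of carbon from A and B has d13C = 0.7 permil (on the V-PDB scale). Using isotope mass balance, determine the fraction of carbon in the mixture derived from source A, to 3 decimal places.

0.104

δ_A = (0.0107841/0.0112372 − 1)×1000 = (0.959679 − 1)×1000 = -40.321 permil
δ_B = (0.0112986/0.0112372 − 1)×1000 = (1.005464 − 1)×1000 = 5.464 permil
f_A = (δ_mix − δ_B)/(δ_A − δ_B) = (0.7 − (5.464))/(-40.321 − (5.464))
f_A = -4.764 / -45.785 = 0.1041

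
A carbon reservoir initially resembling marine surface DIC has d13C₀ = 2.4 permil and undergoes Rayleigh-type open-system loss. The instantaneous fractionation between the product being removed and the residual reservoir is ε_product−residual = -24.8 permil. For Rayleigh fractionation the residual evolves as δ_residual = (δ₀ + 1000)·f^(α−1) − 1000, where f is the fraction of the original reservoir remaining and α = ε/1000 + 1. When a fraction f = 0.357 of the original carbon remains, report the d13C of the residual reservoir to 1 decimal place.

28.3 permil

Rayleigh residual: δ_res = (δ₀ + 1000)·f^(α−1) − 1000
α = ε/1000 + 1 = 0.97520, so α − 1 = -0.02480
f^(α−1) = 0.357^(-0.02480) = 1.025874
δ_res = (2.4 + 1000) × 1.025874 − 1000 = 1028.336 − 1000 = 28.34 permil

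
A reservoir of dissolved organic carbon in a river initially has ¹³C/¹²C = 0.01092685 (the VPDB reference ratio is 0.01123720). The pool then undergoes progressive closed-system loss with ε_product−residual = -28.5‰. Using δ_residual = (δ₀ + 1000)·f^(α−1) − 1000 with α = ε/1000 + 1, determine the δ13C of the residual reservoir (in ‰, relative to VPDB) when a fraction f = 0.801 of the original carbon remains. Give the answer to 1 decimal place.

-21.4‰

δ₀ = (0.01092685/0.01123720 − 1)×1000 = (0.972382 − 1)×1000 = -27.618‰
α − 1 = ε/1000 = -0.0285
f^(α−1) = 0.801^(-0.0285) = 1.006344
δ_res = (-27.618 + 1000) × 1.006344 − 1000 = 978.551 − 1000 = -21.45‰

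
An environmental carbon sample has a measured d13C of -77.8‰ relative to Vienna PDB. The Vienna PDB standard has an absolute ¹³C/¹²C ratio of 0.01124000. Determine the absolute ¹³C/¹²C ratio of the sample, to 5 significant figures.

0.010366

R_sample = R_standard × (d13C/1000 + 1)
R_sample = 0.01124000 × (-77.8/1000 + 1) = 0.01124000 × 0.922200
R_sample = 0.0103655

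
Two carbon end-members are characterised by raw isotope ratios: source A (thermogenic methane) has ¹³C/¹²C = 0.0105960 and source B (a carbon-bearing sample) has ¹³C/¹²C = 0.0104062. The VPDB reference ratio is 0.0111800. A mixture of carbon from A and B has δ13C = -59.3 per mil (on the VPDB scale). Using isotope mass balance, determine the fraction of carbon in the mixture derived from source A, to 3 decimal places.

0.584

δ_A = (0.0105960/0.0111800 − 1)×1000 = (0.947764 − 1)×1000 = -52.236 per mil
δ_B = (0.0104062/0.0111800 − 1)×1000 = (0.930787 − 1)×1000 = -69.213 per mil
f_A = (δ_mix − δ_B)/(δ_A − δ_B) = (-59.3 − (-69.213))/(-52.236 − (-69.213))
f_A = 9.913 / 16.977 = 0.5839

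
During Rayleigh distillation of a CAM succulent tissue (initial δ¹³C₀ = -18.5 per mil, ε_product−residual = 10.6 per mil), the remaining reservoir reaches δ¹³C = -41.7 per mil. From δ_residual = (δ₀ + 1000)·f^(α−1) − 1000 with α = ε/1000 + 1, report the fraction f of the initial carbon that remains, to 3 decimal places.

0.105

α − 1 = ε/1000 = 0.0106
(δ_res + 1000)/(δ₀ + 1000) = (-41.7 + 1000)/(-18.5 + 1000) = 958.3/981.5 = 0.976363
f = 0.976363^(1/0.0106) = exp(ln(0.976363)/0.0106) = exp(-0.02392/0.0106)
f = exp(-2.2567) = 0.1047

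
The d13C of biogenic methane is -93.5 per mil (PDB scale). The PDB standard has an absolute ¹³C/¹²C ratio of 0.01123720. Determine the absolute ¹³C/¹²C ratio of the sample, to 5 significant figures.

R_sample = R_standard × (d13C/1000 + 1)
R_sample = 0.01123720 × (-93.5/1000 + 1) = 0.01123720 × 0.906500
R_sample = 0.0101865

0.010187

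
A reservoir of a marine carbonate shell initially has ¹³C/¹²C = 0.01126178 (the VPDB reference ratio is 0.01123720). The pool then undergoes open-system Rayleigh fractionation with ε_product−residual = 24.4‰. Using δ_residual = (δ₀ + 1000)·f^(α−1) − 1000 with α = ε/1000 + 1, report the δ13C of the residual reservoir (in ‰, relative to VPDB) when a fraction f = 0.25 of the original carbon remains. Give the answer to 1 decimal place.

-31.1‰

δ₀ = (0.01126178/0.01123720 − 1)×1000 = (1.002187 − 1)×1000 = 2.187‰
α − 1 = ε/1000 = 0.0244
f^(α−1) = 0.25^(0.0244) = 0.966740
δ_res = (2.187 + 1000) × 0.966740 − 1000 = 968.855 − 1000 = -31.15‰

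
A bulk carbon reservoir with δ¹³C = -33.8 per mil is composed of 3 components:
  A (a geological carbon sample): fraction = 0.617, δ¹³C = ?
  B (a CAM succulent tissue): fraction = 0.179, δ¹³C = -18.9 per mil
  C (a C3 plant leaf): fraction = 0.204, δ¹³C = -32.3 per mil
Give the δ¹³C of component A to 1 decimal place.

-38.6 per mil

Isotope mass balance: δ_bulk = Σ fᵢ·δᵢ.
-33.8 = 0.617×δ_A + 0.179×(-18.9) + 0.204×(-32.3)
0.617·δ_A = -33.8 − (-9.972) = -23.828
δ_A = -23.828 / 0.617 = -38.62 per mil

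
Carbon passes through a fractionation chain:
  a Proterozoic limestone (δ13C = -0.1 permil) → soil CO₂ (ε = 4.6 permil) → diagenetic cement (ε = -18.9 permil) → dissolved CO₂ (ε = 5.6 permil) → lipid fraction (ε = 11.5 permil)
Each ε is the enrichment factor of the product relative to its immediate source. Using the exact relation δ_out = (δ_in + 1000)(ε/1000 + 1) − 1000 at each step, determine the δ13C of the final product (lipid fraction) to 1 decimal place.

step 1: δ = (-0.10 + 1000)·(4.6/1000 + 1) − 1000 = 4.50 permil
step 2: δ = (4.50 + 1000)·(-18.9/1000 + 1) − 1000 = -14.49 permil
step 3: δ = (-14.49 + 1000)·(5.6/1000 + 1) − 1000 = -8.97 permil
step 4: δ = (-8.97 + 1000)·(11.5/1000 + 1) − 1000 = 2.43 permil

2.4 permil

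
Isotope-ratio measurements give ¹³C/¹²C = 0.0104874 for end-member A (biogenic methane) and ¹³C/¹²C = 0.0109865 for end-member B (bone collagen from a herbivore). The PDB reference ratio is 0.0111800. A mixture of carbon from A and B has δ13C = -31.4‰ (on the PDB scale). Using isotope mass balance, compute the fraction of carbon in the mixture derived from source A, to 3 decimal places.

0.316

δ_A = (0.0104874/0.0111800 − 1)×1000 = (0.938050 − 1)×1000 = -61.950‰
δ_B = (0.0109865/0.0111800 − 1)×1000 = (0.982692 − 1)×1000 = -17.308‰
f_A = (δ_mix − δ_B)/(δ_A − δ_B) = (-31.4 − (-17.308))/(-61.950 − (-17.308))
f_A = -14.092 / -44.642 = 0.3157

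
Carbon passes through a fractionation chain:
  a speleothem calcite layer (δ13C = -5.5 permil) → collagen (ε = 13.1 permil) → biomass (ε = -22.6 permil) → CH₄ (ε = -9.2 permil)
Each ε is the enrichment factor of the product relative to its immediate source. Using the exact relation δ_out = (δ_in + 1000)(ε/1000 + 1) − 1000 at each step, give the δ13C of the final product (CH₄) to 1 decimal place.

step 1: δ = (-5.50 + 1000)·(13.1/1000 + 1) − 1000 = 7.53 permil
step 2: δ = (7.53 + 1000)·(-22.6/1000 + 1) − 1000 = -15.24 permil
step 3: δ = (-15.24 + 1000)·(-9.2/1000 + 1) − 1000 = -24.30 permil

-24.3 permil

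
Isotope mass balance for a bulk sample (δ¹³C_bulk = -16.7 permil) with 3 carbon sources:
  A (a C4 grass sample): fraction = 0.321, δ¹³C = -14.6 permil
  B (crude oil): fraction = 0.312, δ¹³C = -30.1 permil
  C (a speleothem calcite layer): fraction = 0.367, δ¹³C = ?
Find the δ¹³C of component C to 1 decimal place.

-7.1 permil

Isotope mass balance: δ_bulk = Σ fᵢ·δᵢ.
-16.7 = 0.321×(-14.6) + 0.312×(-30.1) + 0.367×δ_C
0.367·δ_C = -16.7 − (-14.078) = -2.622
δ_C = -2.622 / 0.367 = -7.14 permil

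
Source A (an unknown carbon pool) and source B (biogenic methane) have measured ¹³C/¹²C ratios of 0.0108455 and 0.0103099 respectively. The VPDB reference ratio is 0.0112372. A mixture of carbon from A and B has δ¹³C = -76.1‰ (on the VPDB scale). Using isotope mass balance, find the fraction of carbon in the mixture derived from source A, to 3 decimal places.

δ_A = (0.0108455/0.0112372 − 1)×1000 = (0.965143 − 1)×1000 = -34.857‰
δ_B = (0.0103099/0.0112372 − 1)×1000 = (0.917479 − 1)×1000 = -82.521‰
f_A = (δ_mix − δ_B)/(δ_A − δ_B) = (-76.1 − (-82.521))/(-34.857 − (-82.521))
f_A = 6.421 / 47.663 = 0.1347

0.135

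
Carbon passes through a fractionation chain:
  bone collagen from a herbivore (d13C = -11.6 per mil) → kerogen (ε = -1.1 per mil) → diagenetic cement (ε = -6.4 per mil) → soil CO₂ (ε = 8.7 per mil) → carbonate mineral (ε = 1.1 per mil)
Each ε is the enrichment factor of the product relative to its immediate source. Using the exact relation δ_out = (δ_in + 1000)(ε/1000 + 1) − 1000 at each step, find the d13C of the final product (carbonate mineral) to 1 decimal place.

-9.4 per mil

step 1: δ = (-11.60 + 1000)·(-1.1/1000 + 1) − 1000 = -12.69 per mil
step 2: δ = (-12.69 + 1000)·(-6.4/1000 + 1) − 1000 = -19.01 per mil
step 3: δ = (-19.01 + 1000)·(8.7/1000 + 1) − 1000 = -10.47 per mil
step 4: δ = (-10.47 + 1000)·(1.1/1000 + 1) − 1000 = -9.38 per mil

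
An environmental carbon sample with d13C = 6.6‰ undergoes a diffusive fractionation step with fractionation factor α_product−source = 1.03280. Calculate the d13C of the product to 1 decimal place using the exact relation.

39.6‰

δ_product = (δ_source + 1000)·α − 1000
δ_product = (6.6 + 1000) × 1.03280 − 1000
δ_product = 1039.616 − 1000 = 39.62‰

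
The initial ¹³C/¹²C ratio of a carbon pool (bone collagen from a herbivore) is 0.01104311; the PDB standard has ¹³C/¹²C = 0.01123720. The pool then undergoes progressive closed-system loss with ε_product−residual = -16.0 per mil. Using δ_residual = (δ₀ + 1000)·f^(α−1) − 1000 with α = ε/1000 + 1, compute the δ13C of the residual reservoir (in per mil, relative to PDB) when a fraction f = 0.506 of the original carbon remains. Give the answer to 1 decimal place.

δ₀ = (0.01104311/0.01123720 − 1)×1000 = (0.982728 − 1)×1000 = -17.272 per mil
α − 1 = ε/1000 = -0.0160
f^(α−1) = 0.506^(-0.0160) = 1.010959
δ_res = (-17.272 + 1000) × 1.010959 − 1000 = 993.498 − 1000 = -6.50 per mil

-6.5 per mil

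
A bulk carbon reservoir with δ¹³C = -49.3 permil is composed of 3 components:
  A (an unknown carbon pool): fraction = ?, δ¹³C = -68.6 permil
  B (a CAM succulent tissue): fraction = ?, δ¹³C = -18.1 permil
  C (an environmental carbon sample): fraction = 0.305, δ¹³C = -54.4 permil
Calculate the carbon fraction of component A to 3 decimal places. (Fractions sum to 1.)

Let f_A and f_B be the unknown fractions; fractions sum to 1 so f_A + f_B = 0.695.
Mass balance: Σ fᵢ·δᵢ = δ_bulk ⇒ f_A·(-68.6) + f_B·(-18.1) = -49.3 − (-16.592) = -32.708
Substitute f_B = 0.695 − f_A:
f_A·(-68.6 − -18.1) = -32.708 − 0.695×(-18.1) = -20.128
f_A = -20.128 / -50.5 = 0.3986

0.399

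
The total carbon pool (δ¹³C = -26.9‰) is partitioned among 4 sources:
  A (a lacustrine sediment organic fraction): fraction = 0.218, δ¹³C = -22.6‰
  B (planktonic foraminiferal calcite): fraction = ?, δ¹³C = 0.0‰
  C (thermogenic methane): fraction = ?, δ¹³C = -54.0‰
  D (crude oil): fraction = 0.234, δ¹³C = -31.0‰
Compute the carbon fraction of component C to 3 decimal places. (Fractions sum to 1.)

Let f_C and f_B be the unknown fractions; fractions sum to 1 so f_C + f_B = 0.548.
Mass balance: Σ fᵢ·δᵢ = δ_bulk ⇒ f_C·(-54.0) + f_B·(0.0) = -26.9 − (-12.181) = -14.719
Substitute f_B = 0.548 − f_C:
f_C·(-54.0 − 0.0) = -14.719 − 0.548×(0.0) = -14.719
f_C = -14.719 / -54.0 = 0.2726

0.273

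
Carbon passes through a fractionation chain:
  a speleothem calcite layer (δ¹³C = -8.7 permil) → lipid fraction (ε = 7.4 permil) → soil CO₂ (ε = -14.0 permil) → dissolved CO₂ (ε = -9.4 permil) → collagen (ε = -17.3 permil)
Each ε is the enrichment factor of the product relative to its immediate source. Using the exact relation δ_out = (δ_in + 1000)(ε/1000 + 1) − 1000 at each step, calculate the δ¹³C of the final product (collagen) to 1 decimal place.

-41.5 permil

step 1: δ = (-8.70 + 1000)·(7.4/1000 + 1) − 1000 = -1.36 permil
step 2: δ = (-1.36 + 1000)·(-14.0/1000 + 1) − 1000 = -15.35 permil
step 3: δ = (-15.35 + 1000)·(-9.4/1000 + 1) − 1000 = -24.60 permil
step 4: δ = (-24.60 + 1000)·(-17.3/1000 + 1) − 1000 = -41.48 permil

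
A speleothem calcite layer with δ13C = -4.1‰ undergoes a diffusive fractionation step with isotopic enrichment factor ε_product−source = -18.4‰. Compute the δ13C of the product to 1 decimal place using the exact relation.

To first order, δ_product ≈ δ_source + ε = -22.5‰.
Exactly, δ_product = (δ_source + 1000)·(ε/1000 + 1) − 1000.
δ_product = (-4.1 + 1000) × (-18.4/1000 + 1) − 1000
δ_product = -22.42‰

-22.4‰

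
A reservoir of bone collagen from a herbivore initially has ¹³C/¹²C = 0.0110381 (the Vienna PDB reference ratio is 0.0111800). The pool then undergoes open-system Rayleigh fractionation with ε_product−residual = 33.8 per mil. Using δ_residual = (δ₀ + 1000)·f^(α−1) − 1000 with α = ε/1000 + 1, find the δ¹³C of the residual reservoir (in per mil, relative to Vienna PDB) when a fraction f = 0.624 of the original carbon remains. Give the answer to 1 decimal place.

-28.3 per mil

δ₀ = (0.0110381/0.0111800 − 1)×1000 = (0.987308 − 1)×1000 = -12.692 per mil
α − 1 = ε/1000 = 0.0338
f^(α−1) = 0.624^(0.0338) = 0.984186
δ_res = (-12.692 + 1000) × 0.984186 − 1000 = 971.695 − 1000 = -28.31 per mil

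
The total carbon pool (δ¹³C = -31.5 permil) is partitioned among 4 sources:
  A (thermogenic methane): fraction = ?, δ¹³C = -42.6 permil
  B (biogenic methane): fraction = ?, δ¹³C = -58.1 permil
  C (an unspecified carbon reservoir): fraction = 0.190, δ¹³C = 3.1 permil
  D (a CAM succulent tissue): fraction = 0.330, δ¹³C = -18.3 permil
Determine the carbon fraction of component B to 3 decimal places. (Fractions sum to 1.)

0.361

Let f_B and f_A be the unknown fractions; fractions sum to 1 so f_B + f_A = 0.480.
Mass balance: Σ fᵢ·δᵢ = δ_bulk ⇒ f_B·(-58.1) + f_A·(-42.6) = -31.5 − (-5.450) = -26.050
Substitute f_A = 0.480 − f_B:
f_B·(-58.1 − -42.6) = -26.050 − 0.480×(-42.6) = -5.602
f_B = -5.602 / -15.5 = 0.3614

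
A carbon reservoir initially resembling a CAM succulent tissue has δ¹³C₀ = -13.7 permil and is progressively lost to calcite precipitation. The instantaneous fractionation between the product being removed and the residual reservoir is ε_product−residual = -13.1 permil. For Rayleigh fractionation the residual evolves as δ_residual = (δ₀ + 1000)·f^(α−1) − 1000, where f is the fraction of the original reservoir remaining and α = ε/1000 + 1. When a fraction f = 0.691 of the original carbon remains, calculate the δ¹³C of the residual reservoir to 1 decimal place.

-8.9 permil

Rayleigh residual: δ_res = (δ₀ + 1000)·f^(α−1) − 1000
α = ε/1000 + 1 = 0.98690, so α − 1 = -0.01310
f^(α−1) = 0.691^(-0.01310) = 1.004854
δ_res = (-13.7 + 1000) × 1.004854 − 1000 = 991.087 − 1000 = -8.91 permil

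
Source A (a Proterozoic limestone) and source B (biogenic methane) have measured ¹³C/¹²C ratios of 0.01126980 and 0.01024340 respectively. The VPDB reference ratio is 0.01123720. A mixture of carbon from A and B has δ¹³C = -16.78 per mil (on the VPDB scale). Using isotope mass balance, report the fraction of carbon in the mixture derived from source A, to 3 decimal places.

δ_A = (0.01126980/0.01123720 − 1)×1000 = (1.002901 − 1)×1000 = 2.901 per mil
δ_B = (0.01024340/0.01123720 − 1)×1000 = (0.911562 − 1)×1000 = -88.438 per mil
f_A = (δ_mix − δ_B)/(δ_A − δ_B) = (-16.78 − (-88.438))/(2.901 − (-88.438))
f_A = 71.658 / 91.339 = 0.7845

0.785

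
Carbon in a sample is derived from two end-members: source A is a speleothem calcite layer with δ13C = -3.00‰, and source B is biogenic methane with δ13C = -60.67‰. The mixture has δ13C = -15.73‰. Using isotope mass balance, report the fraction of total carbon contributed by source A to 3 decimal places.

δ_mix = f_A·δ_A + (1 − f_A)·δ_B  ⇒  f_A = (δ_mix − δ_B)/(δ_A − δ_B)
f_A = (-15.73 − (-60.67)) / (-3.00 − (-60.67))
f_A = 44.94 / 57.67 = 0.7793

0.779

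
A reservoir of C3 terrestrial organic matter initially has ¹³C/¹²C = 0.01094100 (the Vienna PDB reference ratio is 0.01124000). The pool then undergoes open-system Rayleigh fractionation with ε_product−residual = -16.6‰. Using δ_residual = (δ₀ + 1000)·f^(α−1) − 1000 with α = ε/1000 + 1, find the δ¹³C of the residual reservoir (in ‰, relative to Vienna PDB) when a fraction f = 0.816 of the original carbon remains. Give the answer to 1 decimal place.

-23.3‰

δ₀ = (0.01094100/0.01124000 − 1)×1000 = (0.973399 − 1)×1000 = -26.601‰
α − 1 = ε/1000 = -0.0166
f^(α−1) = 0.816^(-0.0166) = 1.003381
δ_res = (-26.601 + 1000) × 1.003381 − 1000 = 976.690 − 1000 = -23.31‰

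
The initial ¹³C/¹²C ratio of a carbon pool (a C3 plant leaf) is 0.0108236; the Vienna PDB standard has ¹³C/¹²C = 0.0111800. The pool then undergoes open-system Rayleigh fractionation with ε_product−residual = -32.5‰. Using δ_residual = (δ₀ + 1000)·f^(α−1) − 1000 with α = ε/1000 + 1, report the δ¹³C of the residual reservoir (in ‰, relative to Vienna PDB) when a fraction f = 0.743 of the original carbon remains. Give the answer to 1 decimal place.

δ₀ = (0.0108236/0.0111800 − 1)×1000 = (0.968122 − 1)×1000 = -31.878‰
α − 1 = ε/1000 = -0.0325
f^(α−1) = 0.743^(-0.0325) = 1.009701
δ_res = (-31.878 + 1000) × 1.009701 − 1000 = 977.514 − 1000 = -22.49‰

-22.5‰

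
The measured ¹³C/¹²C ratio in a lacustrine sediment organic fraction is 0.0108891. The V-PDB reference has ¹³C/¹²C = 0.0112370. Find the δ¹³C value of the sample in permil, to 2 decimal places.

δ¹³C = (R_sample / R_standard − 1) × 1000
R_sample / R_standard = 0.0108891 / 0.0112370 = 0.969040
δ¹³C = (0.969040 − 1) × 1000 = -30.960 permil

-30.96 permil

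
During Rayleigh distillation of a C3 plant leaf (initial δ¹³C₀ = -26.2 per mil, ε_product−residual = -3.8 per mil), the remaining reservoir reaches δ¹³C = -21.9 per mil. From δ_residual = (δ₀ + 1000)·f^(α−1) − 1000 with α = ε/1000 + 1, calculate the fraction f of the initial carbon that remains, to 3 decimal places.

α − 1 = ε/1000 = -0.0038
(δ_res + 1000)/(δ₀ + 1000) = (-21.9 + 1000)/(-26.2 + 1000) = 978.1/973.8 = 1.004416
f = 1.004416^(1/-0.0038) = exp(ln(1.004416)/-0.0038) = exp(0.00441/-0.0038)
f = exp(-1.1595) = 0.3137

0.314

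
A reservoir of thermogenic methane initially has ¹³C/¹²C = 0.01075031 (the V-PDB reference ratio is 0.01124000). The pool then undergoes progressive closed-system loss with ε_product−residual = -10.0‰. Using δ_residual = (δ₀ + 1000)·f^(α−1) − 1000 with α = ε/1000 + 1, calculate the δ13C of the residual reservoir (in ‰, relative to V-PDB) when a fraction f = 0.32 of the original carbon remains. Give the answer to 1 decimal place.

-32.6‰

δ₀ = (0.01075031/0.01124000 − 1)×1000 = (0.956433 − 1)×1000 = -43.567‰
α − 1 = ε/1000 = -0.0100
f^(α−1) = 0.32^(-0.0100) = 1.011460
δ_res = (-43.567 + 1000) × 1.011460 − 1000 = 967.394 − 1000 = -32.61‰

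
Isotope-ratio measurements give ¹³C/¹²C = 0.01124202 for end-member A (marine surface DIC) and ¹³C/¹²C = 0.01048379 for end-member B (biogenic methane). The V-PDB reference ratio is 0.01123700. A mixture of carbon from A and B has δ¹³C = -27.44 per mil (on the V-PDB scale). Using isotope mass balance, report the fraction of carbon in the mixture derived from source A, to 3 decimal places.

0.587

δ_A = (0.01124202/0.01123700 − 1)×1000 = (1.000447 − 1)×1000 = 0.447 per mil
δ_B = (0.01048379/0.01123700 − 1)×1000 = (0.932971 − 1)×1000 = -67.029 per mil
f_A = (δ_mix − δ_B)/(δ_A − δ_B) = (-27.44 − (-67.029))/(0.447 − (-67.029))
f_A = 39.589 / 67.476 = 0.5867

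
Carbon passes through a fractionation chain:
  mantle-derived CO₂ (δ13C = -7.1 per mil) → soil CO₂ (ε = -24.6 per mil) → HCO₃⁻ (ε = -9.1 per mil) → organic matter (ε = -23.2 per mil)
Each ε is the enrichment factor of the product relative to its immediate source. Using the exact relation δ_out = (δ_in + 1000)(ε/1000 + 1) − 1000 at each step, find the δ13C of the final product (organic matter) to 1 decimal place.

-62.6 per mil

step 1: δ = (-7.10 + 1000)·(-24.6/1000 + 1) − 1000 = -31.53 per mil
step 2: δ = (-31.53 + 1000)·(-9.1/1000 + 1) − 1000 = -40.34 per mil
step 3: δ = (-40.34 + 1000)·(-23.2/1000 + 1) − 1000 = -62.60 per mil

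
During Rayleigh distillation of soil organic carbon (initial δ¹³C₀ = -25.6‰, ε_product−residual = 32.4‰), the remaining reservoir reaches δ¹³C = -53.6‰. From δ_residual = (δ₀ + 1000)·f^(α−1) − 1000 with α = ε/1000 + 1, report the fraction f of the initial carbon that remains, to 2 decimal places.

α − 1 = ε/1000 = 0.0324
(δ_res + 1000)/(δ₀ + 1000) = (-53.6 + 1000)/(-25.6 + 1000) = 946.4/974.4 = 0.971264
f = 0.971264^(1/0.0324) = exp(ln(0.971264)/0.0324) = exp(-0.02916/0.0324)
f = exp(-0.8999) = 0.4066

0.41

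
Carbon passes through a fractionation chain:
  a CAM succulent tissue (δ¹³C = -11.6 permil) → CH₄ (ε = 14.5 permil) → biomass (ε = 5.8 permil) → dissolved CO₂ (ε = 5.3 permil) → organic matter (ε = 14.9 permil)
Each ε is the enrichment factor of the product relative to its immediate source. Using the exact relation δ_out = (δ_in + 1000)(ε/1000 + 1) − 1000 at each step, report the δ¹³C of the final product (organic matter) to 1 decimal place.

step 1: δ = (-11.60 + 1000)·(14.5/1000 + 1) − 1000 = 2.73 permil
step 2: δ = (2.73 + 1000)·(5.8/1000 + 1) − 1000 = 8.55 permil
step 3: δ = (8.55 + 1000)·(5.3/1000 + 1) − 1000 = 13.89 permil
step 4: δ = (13.89 + 1000)·(14.9/1000 + 1) − 1000 = 29.00 permil

29.0 permil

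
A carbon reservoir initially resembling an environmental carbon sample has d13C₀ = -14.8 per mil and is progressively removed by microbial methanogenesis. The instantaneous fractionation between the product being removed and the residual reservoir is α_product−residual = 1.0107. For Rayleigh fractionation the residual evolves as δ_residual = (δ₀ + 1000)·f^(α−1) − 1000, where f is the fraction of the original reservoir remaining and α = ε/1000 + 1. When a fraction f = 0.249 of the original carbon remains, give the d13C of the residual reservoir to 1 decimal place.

Rayleigh residual: δ_res = (δ₀ + 1000)·f^(α−1) − 1000
α − 1 = 0.01070
f^(α−1) = 0.249^(0.01070) = 0.985234
δ_res = (-14.8 + 1000) × 0.985234 − 1000 = 970.652 − 1000 = -29.35 per mil

-29.3 per mil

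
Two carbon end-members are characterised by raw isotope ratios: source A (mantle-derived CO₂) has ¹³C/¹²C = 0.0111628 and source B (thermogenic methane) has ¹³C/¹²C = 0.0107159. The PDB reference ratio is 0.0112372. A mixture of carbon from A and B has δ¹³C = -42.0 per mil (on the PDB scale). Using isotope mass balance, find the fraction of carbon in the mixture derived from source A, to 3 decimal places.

δ_A = (0.0111628/0.0112372 − 1)×1000 = (0.993379 − 1)×1000 = -6.621 per mil
δ_B = (0.0107159/0.0112372 − 1)×1000 = (0.953609 − 1)×1000 = -46.391 per mil
f_A = (δ_mix − δ_B)/(δ_A − δ_B) = (-42.0 − (-46.391))/(-6.621 − (-46.391))
f_A = 4.391 / 39.770 = 0.1104

0.110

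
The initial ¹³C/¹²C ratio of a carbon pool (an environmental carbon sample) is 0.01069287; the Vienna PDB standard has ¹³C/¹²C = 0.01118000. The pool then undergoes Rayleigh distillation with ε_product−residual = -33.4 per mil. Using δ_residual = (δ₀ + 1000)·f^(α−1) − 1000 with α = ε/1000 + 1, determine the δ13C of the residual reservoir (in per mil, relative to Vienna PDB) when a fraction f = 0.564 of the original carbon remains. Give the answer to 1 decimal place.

δ₀ = (0.01069287/0.01118000 − 1)×1000 = (0.956428 − 1)×1000 = -43.572 per mil
α − 1 = ε/1000 = -0.0334
f^(α−1) = 0.564^(-0.0334) = 1.019312
δ_res = (-43.572 + 1000) × 1.019312 − 1000 = 974.899 − 1000 = -25.10 per mil

-25.1 per mil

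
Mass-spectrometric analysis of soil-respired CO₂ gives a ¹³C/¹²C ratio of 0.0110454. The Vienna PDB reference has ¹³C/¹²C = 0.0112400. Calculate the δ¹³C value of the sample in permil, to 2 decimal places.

δ¹³C = (R_sample / R_standard − 1) × 1000
R_sample / R_standard = 0.0110454 / 0.0112400 = 0.982687
δ¹³C = (0.982687 − 1) × 1000 = -17.313 permil

-17.31 permil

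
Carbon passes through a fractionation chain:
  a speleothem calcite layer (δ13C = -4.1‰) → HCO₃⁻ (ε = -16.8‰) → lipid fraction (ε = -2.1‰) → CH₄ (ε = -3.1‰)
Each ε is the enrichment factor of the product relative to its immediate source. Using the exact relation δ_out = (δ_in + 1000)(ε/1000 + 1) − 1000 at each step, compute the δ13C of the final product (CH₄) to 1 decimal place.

step 1: δ = (-4.10 + 1000)·(-16.8/1000 + 1) − 1000 = -20.83‰
step 2: δ = (-20.83 + 1000)·(-2.1/1000 + 1) − 1000 = -22.89‰
step 3: δ = (-22.89 + 1000)·(-3.1/1000 + 1) − 1000 = -25.92‰

-25.9‰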